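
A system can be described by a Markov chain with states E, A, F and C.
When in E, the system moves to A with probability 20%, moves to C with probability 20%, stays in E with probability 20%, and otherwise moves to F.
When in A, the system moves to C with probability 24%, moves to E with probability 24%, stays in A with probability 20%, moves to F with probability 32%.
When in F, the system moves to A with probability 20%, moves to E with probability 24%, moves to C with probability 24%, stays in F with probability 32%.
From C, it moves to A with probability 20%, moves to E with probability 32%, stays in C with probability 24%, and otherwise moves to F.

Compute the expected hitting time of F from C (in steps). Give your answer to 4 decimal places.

3.3397

Let t(s) be the expected number of steps to first reach F from state s, with t(F) = 0. Conditioning on the first step:
t(E) = 1 + 0.2·t(E) + 0.2·t(A) + 0.2·t(C)
t(A) = 1 + 0.24·t(E) + 0.2·t(A) + 0.24·t(C)
t(C) = 1 + 0.32·t(E) + 0.2·t(A) + 0.24·t(C)
Solving: t(E) = 2.8626, t(A) = 3.1107, t(C) = 3.3397.
Expected steps from C to F: 3.3397.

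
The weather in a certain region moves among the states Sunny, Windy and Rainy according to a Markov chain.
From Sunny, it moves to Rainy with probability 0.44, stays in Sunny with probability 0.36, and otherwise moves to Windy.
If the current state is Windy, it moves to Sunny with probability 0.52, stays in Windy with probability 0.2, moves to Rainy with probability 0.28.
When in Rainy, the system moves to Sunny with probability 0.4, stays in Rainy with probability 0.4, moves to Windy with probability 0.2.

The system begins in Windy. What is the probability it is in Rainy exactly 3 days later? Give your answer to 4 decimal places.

0.3921

Propagate the distribution vector 3 days from Windy.
After 0 days: (0.0000, 1.0000, 0.0000)
After 1 day: (0.5200, 0.2000, 0.2800)
After 2 days: (0.4032, 0.2000, 0.3968)
After 3 days: (0.4079, 0.2000, 0.3921)
P(in Rainy after 3 days) = 0.3921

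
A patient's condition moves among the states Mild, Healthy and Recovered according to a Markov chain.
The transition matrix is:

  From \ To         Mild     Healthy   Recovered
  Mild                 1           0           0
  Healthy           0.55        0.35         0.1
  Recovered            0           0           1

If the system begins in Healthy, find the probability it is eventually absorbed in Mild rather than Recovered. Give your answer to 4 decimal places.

0.8462

Let h(s) be the probability of absorption at Mild starting from transient state s. Then h(Mild) = 1 and h(Recovered) = 0. By first-step analysis:
h(Healthy) = 0.55·1 + 0.35·h(Healthy) + 0.1·0
Solving: h(Healthy) = 0.8462.
Starting from Healthy, the probability is 0.8462.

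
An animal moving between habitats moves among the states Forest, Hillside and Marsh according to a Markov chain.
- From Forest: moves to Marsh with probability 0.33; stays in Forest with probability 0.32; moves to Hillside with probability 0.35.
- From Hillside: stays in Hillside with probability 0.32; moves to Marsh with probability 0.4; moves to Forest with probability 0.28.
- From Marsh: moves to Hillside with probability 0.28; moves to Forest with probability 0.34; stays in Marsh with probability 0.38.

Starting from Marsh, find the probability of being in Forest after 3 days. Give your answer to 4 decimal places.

Propagate the distribution vector 3 days from Marsh.
After 0 days: (0.0000, 0.0000, 1.0000)
After 1 day: (0.3400, 0.2800, 0.3800)
After 2 days: (0.3164, 0.3150, 0.3686)
After 3 days: (0.3148, 0.3147, 0.3705)
P(in Forest after 3 days) = 0.3148

0.3148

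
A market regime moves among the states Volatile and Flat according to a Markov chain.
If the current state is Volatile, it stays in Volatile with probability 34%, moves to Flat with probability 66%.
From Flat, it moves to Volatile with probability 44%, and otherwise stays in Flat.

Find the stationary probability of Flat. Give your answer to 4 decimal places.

Let the stationary distribution be π with π = πP and π_1 + π_2 = 1.
π_1 = 0.34·π_1 + 0.44·π_2
Solving with the normalization constraint gives π = (0.4000, 0.6000).
So the stationary probability of Flat is 0.6000.

0.6000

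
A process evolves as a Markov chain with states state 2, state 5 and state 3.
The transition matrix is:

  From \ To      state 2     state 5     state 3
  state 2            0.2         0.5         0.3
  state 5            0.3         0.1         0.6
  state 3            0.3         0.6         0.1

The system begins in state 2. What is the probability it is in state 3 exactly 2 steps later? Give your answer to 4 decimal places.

0.3900

Sum over the intermediate state after 1 step:
P = P(state 2→state 2)·P(state 2→state 3) + P(state 2→state 5)·P(state 5→state 3) + P(state 2→state 3)·P(state 3→state 3)
  = 0.2×0.3 + 0.5×0.6 + 0.3×0.1
  = 0.0600 + 0.3000 + 0.0300 = 0.3900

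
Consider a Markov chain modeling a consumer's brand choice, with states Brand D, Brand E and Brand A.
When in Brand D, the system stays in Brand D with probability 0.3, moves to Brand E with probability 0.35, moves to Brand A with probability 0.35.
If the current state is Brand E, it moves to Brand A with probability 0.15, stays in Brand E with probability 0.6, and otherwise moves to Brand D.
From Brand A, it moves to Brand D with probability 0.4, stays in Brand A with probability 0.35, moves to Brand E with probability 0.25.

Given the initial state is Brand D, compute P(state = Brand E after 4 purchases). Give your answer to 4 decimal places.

Propagate the distribution vector 4 purchases from Brand D.
After 0 purchases: (1.0000, 0.0000, 0.0000)
After 1 purchase: (0.3000, 0.3500, 0.3500)
After 2 purchases: (0.3175, 0.4025, 0.2800)
After 3 purchases: (0.3079, 0.4226, 0.2695)
After 4 purchases: (0.3058, 0.4287, 0.2655)
P(in Brand E after 4 purchases) = 0.4287

0.4287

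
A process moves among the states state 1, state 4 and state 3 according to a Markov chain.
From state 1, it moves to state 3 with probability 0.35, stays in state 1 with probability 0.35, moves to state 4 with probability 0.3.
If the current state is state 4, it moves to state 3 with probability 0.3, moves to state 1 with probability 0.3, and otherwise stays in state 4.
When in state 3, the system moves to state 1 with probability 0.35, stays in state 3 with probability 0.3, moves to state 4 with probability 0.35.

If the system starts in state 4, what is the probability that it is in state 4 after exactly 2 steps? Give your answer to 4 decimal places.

Sum over the intermediate state after 1 step:
P = P(state 4→state 1)·P(state 1→state 4) + P(state 4→state 4)·P(state 4→state 4) + P(state 4→state 3)·P(state 3→state 4)
  = 0.3×0.3 + 0.4×0.4 + 0.3×0.35
  = 0.0900 + 0.1600 + 0.1050 = 0.3550

0.3550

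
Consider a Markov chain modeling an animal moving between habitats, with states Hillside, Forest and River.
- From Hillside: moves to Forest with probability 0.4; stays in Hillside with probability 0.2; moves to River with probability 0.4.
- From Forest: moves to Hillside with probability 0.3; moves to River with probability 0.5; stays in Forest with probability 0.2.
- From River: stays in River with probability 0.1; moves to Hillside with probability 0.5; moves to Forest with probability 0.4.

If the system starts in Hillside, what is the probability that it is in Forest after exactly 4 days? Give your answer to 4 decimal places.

0.3328

Propagate the distribution vector 4 days from Hillside.
After 0 days: (1.0000, 0.0000, 0.0000)
After 1 day: (0.2000, 0.4000, 0.4000)
After 2 days: (0.3600, 0.3200, 0.3200)
After 3 days: (0.3280, 0.3360, 0.3360)
After 4 days: (0.3344, 0.3328, 0.3328)
P(in Forest after 4 days) = 0.3328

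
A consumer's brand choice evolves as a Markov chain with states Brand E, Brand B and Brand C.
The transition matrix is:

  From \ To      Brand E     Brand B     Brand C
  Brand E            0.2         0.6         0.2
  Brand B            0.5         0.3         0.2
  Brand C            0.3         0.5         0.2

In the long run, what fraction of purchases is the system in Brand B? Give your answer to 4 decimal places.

0.4462

Let the stationary distribution be π with π = πP and π_1 + π_2 + π_3 = 1.
π_1 = 0.2·π_1 + 0.5·π_2 + 0.3·π_3
π_2 = 0.6·π_1 + 0.3·π_2 + 0.5·π_3
Solving with the normalization constraint gives π = (0.3538, 0.4462, 0.2000).
So the stationary probability of Brand B is 0.4462.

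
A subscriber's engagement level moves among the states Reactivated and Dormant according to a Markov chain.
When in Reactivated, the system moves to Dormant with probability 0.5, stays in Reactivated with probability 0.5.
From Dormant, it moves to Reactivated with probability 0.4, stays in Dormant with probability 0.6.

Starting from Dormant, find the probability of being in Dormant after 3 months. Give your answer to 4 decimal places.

0.5560

Propagate the distribution vector 3 months from Dormant.
After 0 months: (0.0000, 1.0000)
After 1 month: (0.4000, 0.6000)
After 2 months: (0.4400, 0.5600)
After 3 months: (0.4440, 0.5560)
P(in Dormant after 3 months) = 0.5560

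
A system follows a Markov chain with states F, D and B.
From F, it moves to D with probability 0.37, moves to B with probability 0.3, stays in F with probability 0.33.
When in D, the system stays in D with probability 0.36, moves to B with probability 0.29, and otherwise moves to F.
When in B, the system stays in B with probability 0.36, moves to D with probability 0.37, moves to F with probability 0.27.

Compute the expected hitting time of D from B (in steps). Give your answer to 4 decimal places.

Let t(s) be the expected number of steps to first reach D from state s, with t(D) = 0. Conditioning on the first step:
t(F) = 1 + 0.33·t(F) + 0.3·t(B)
t(B) = 1 + 0.27·t(F) + 0.36·t(B)
Solving: t(F) = 2.7027, t(B) = 2.7027.
Expected steps from B to D: 2.7027.

2.7027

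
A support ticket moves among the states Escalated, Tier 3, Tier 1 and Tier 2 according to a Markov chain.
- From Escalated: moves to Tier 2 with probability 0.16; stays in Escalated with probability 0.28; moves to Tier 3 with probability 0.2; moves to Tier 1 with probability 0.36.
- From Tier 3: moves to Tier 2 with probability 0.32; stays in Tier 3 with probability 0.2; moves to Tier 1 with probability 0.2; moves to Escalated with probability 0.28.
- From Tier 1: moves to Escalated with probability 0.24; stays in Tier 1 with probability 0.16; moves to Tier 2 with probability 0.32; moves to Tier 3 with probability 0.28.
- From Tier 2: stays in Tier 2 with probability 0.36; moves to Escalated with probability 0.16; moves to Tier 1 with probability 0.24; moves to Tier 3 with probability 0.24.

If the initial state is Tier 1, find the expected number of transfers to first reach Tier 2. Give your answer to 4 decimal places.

Let t(s) be the expected number of transfers to first reach Tier 2 from state s, with t(Tier 2) = 0. Conditioning on the first transfer:
t(Escalated) = 1 + 0.28·t(Escalated) + 0.2·t(Tier 3) + 0.36·t(Tier 1)
t(Tier 3) = 1 + 0.28·t(Escalated) + 0.2·t(Tier 3) + 0.2·t(Tier 1)
t(Tier 1) = 1 + 0.24·t(Escalated) + 0.28·t(Tier 3) + 0.16·t(Tier 1)
Solving: t(Escalated) = 4.1888, t(Tier 3) = 3.6141, t(Tier 1) = 3.5920.
Expected transfers from Tier 1 to Tier 2: 3.5920.

3.5920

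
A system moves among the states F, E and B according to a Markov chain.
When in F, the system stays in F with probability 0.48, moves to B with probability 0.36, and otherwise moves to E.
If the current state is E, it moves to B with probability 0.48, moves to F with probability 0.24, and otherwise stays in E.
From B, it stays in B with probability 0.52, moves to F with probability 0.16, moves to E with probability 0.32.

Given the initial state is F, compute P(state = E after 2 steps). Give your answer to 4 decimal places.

0.2368

Sum over the intermediate state after 1 step:
P = P(F→F)·P(F→E) + P(F→E)·P(E→E) + P(F→B)·P(B→E)
  = 0.48×0.16 + 0.16×0.28 + 0.36×0.32
  = 0.0768 + 0.0448 + 0.1152 = 0.2368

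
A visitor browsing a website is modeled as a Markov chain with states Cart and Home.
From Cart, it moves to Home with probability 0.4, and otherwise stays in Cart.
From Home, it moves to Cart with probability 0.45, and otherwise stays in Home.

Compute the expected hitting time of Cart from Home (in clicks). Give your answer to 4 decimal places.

2.2222

Let t(s) be the expected number of clicks to first reach Cart from state s, with t(Cart) = 0. Conditioning on the first click:
t(Home) = 1 + 0.55·t(Home)
Solving: t(Home) = 2.2222.
Expected clicks from Home to Cart: 2.2222.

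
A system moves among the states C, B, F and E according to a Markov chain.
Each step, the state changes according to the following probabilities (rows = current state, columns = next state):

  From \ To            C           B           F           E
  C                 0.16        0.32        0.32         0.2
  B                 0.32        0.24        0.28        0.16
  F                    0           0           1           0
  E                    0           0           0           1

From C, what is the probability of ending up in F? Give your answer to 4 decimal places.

Let h(s) be the probability of absorption at F starting from transient state s. Then h(F) = 1 and h(E) = 0. By first-step analysis:
h(C) = 0.16·h(C) + 0.32·h(B) + 0.32·1 + 0.2·0
h(B) = 0.32·h(C) + 0.24·h(B) + 0.28·1 + 0.16·0
Solving: h(C) = 0.6209, h(B) = 0.6299.
Starting from C, the probability is 0.6209.

0.6209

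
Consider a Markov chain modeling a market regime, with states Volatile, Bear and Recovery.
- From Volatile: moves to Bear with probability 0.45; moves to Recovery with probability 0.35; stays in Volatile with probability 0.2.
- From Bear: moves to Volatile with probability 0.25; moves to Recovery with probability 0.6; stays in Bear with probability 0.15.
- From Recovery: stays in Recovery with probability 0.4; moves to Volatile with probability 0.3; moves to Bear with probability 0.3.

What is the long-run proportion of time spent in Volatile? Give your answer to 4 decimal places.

Let the stationary distribution be π with π = πP and π_1 + π_2 + π_3 = 1.
π_1 = 0.2·π_1 + 0.25·π_2 + 0.3·π_3
π_2 = 0.45·π_1 + 0.15·π_2 + 0.3·π_3
Solving with the normalization constraint gives π = (0.2593, 0.2947, 0.4460).
So the stationary probability of Volatile is 0.2593.

0.2593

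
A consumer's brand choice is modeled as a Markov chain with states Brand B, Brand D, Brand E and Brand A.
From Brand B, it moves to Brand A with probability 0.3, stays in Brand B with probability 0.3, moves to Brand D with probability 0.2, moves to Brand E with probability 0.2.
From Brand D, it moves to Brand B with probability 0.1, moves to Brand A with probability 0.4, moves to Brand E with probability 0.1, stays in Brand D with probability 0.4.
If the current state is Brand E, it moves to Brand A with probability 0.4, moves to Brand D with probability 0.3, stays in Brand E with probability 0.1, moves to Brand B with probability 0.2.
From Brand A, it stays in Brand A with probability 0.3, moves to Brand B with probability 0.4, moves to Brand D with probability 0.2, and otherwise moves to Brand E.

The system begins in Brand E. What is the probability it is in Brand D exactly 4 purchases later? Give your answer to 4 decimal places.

Propagate the distribution vector 4 purchases from Brand E.
After 0 purchases: (0.0000, 0.0000, 1.0000, 0.0000)
After 1 purchase: (0.2000, 0.3000, 0.1000, 0.4000)
After 2 purchases: (0.2700, 0.2700, 0.1200, 0.3400)
After 3 purchases: (0.2680, 0.2660, 0.1270, 0.3390)
After 4 purchases: (0.2680, 0.2659, 0.1268, 0.3393)
P(in Brand D after 4 purchases) = 0.2659

0.2659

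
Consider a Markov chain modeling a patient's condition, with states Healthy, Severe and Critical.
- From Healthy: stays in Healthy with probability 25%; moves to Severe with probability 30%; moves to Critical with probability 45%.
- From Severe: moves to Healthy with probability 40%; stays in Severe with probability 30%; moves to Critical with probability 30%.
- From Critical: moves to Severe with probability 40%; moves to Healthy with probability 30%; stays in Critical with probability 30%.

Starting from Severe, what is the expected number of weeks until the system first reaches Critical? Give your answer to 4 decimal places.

Let t(s) be the expected number of weeks to first reach Critical from state s, with t(Critical) = 0. Conditioning on the first week:
t(Healthy) = 1 + 0.25·t(Healthy) + 0.3·t(Severe)
t(Severe) = 1 + 0.4·t(Healthy) + 0.3·t(Severe)
Solving: t(Healthy) = 2.4691, t(Severe) = 2.8395.
Expected weeks from Severe to Critical: 2.8395.

2.8395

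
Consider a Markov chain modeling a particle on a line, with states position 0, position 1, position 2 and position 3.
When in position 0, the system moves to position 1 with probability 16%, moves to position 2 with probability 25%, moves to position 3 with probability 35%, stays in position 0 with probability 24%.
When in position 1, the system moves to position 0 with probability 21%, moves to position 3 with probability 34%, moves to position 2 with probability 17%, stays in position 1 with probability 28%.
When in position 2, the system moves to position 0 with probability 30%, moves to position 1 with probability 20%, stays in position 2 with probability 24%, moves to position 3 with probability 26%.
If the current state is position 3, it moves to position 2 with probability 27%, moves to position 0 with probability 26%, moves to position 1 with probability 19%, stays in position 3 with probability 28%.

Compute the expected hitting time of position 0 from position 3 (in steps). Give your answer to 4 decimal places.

3.8596

Let t(s) be the expected number of steps to first reach position 0 from state s, with t(position 0) = 0. Conditioning on the first step:
t(position 1) = 1 + 0.28·t(position 1) + 0.17·t(position 2) + 0.34·t(position 3)
t(position 2) = 1 + 0.2·t(position 1) + 0.24·t(position 2) + 0.26·t(position 3)
t(position 3) = 1 + 0.19·t(position 1) + 0.27·t(position 2) + 0.28·t(position 3)
Solving: t(position 1) = 4.0879, t(position 2) = 3.7120, t(position 3) = 3.8596.
Expected steps from position 3 to position 0: 3.8596.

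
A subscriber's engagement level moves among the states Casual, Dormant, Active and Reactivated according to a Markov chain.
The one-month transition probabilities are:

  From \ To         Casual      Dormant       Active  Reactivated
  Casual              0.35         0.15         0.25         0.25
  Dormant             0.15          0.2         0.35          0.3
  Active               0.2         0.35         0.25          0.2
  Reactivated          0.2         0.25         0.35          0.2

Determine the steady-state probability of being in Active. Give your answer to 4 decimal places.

0.2981

Let the stationary distribution be π with π = πP and π_1 + π_2 + π_3 + π_4 = 1.
π_1 = 0.35·π_1 + 0.15·π_2 + 0.2·π_3 + 0.2·π_4
π_2 = 0.15·π_1 + 0.2·π_2 + 0.35·π_3 + 0.25·π_4
π_3 = 0.25·π_1 + 0.35·π_2 + 0.25·π_3 + 0.35·π_4
Solving with the normalization constraint gives π = (0.2209, 0.2455, 0.2981, 0.2356).
So the stationary probability of Active is 0.2981.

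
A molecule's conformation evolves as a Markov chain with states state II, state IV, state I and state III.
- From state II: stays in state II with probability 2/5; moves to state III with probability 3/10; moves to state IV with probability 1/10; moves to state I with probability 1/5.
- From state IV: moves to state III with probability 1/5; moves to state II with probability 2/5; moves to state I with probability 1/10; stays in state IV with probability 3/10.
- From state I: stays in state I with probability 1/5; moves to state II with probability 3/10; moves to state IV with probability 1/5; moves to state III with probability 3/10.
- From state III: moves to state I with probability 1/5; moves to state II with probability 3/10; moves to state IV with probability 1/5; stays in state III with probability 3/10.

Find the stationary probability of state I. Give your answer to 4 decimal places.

Let the stationary distribution be π with π = πP and π_1 + π_2 + π_3 + π_4 = 1.
π_1 = 0.4·π_1 + 0.4·π_2 + 0.3·π_3 + 0.3·π_4
π_2 = 0.1·π_1 + 0.3·π_2 + 0.2·π_3 + 0.2·π_4
π_3 = 0.2·π_1 + 0.1·π_2 + 0.2·π_3 + 0.2·π_4
Solving with the normalization constraint gives π = (0.3537, 0.1829, 0.1817, 0.2817).
So the stationary probability of state I is 0.1817.

0.1817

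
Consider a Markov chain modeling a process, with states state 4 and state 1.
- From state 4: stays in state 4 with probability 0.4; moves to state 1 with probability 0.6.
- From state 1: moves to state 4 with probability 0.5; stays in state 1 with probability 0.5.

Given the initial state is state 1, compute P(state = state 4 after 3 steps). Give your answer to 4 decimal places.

Propagate the distribution vector 3 steps from state 1.
After 0 steps: (0.0000, 1.0000)
After 1 step: (0.5000, 0.5000)
After 2 steps: (0.4500, 0.5500)
After 3 steps: (0.4550, 0.5450)
P(in state 4 after 3 steps) = 0.4550

0.4550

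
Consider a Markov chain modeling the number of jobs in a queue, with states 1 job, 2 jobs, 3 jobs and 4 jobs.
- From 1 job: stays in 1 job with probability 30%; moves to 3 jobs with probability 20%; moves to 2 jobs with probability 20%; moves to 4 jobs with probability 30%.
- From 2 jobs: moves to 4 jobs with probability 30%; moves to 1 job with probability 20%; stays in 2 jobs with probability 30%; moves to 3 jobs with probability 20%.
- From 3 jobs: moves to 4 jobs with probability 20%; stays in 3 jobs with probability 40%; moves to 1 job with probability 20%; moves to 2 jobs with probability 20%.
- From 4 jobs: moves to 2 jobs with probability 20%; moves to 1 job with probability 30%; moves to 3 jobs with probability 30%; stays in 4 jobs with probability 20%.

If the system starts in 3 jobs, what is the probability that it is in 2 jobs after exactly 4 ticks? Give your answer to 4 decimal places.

Propagate the distribution vector 4 ticks from 3 jobs.
After 0 ticks: (0.0000, 0.0000, 1.0000, 0.0000)
After 1 tick: (0.2000, 0.2000, 0.4000, 0.2000)
After 2 ticks: (0.2400, 0.2200, 0.3000, 0.2400)
After 3 ticks: (0.2480, 0.2220, 0.2840, 0.2460)
After 4 ticks: (0.2494, 0.2222, 0.2814, 0.2470)
P(in 2 jobs after 4 ticks) = 0.2222

0.2222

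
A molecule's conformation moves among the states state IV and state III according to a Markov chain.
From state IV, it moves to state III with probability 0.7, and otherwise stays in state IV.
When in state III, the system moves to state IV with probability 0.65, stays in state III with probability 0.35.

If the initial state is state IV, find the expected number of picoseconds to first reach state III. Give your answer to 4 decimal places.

1.4286

Let t(s) be the expected number of picoseconds to first reach state III from state s, with t(state III) = 0. Conditioning on the first picosecond:
t(state IV) = 1 + 0.3·t(state IV)
Solving: t(state IV) = 1.4286.
Expected picoseconds from state IV to state III: 1.4286.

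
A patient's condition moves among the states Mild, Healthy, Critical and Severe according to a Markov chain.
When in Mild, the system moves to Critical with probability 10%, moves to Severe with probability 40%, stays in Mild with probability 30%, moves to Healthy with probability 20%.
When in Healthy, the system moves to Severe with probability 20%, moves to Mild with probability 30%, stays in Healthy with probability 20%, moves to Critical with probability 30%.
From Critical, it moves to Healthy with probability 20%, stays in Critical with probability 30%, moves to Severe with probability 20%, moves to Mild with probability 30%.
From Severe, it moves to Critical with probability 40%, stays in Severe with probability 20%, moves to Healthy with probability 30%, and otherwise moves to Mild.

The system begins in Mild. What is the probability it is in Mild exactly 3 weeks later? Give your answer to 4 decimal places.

Propagate the distribution vector 3 weeks from Mild.
After 0 weeks: (1.0000, 0.0000, 0.0000, 0.0000)
After 1 week: (0.3000, 0.2000, 0.1000, 0.4000)
After 2 weeks: (0.2200, 0.2400, 0.2800, 0.2600)
After 3 weeks: (0.2480, 0.2260, 0.2820, 0.2440)
P(in Mild after 3 weeks) = 0.2480

0.2480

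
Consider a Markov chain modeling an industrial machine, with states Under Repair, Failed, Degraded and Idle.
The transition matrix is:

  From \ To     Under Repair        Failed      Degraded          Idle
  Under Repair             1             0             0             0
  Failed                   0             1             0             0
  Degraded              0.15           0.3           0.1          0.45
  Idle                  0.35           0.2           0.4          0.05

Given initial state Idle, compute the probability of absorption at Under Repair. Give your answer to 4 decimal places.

Let h(s) be the probability of absorption at Under Repair starting from transient state s. Then h(Under Repair) = 1 and h(Failed) = 0. By first-step analysis:
h(Degraded) = 0.15·1 + 0.3·0 + 0.1·h(Degraded) + 0.45·h(Idle)
h(Idle) = 0.35·1 + 0.2·0 + 0.4·h(Degraded) + 0.05·h(Idle)
Solving: h(Degraded) = 0.4444, h(Idle) = 0.5556.
Starting from Idle, the probability is 0.5556.

0.5556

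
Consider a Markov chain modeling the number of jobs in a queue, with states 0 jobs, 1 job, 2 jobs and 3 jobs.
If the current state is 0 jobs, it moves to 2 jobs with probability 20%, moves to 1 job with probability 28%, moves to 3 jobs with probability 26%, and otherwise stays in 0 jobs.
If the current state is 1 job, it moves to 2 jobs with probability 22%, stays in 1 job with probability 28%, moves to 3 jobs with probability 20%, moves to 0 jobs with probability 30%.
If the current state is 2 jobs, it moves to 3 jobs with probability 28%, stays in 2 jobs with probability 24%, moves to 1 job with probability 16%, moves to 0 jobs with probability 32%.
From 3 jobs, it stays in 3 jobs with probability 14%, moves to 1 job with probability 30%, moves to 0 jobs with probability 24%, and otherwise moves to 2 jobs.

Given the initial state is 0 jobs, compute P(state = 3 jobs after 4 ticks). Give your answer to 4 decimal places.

0.2227

Propagate the distribution vector 4 ticks from 0 jobs.
After 0 ticks: (1.0000, 0.0000, 0.0000, 0.0000)
After 1 tick: (0.2600, 0.2800, 0.2000, 0.2600)
After 2 ticks: (0.2780, 0.2612, 0.2448, 0.2160)
After 3 ticks: (0.2808, 0.2549, 0.2409, 0.2233)
After 4 ticks: (0.2802, 0.2556, 0.2415, 0.2227)
P(in 3 jobs after 4 ticks) = 0.2227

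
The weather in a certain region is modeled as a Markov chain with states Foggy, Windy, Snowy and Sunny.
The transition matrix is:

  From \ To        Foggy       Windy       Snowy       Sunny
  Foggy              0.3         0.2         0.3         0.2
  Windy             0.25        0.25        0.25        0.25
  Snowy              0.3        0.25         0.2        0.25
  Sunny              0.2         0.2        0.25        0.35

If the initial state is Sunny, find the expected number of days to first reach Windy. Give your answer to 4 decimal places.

4.7059

Let t(s) be the expected number of days to first reach Windy from state s, with t(Windy) = 0. Conditioning on the first day:
t(Foggy) = 1 + 0.3·t(Foggy) + 0.3·t(Snowy) + 0.2·t(Sunny)
t(Snowy) = 1 + 0.3·t(Foggy) + 0.2·t(Snowy) + 0.25·t(Sunny)
t(Sunny) = 1 + 0.2·t(Foggy) + 0.25·t(Snowy) + 0.35·t(Sunny)
Solving: t(Foggy) = 4.6934, t(Snowy) = 4.4806, t(Sunny) = 4.7059.
Expected days from Sunny to Windy: 4.7059.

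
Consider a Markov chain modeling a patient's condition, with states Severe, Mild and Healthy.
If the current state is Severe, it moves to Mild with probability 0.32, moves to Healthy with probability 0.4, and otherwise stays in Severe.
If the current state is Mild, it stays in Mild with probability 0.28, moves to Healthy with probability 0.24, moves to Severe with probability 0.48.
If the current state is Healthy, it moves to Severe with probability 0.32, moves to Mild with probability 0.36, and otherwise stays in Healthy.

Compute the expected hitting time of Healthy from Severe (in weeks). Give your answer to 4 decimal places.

Let t(s) be the expected number of weeks to first reach Healthy from state s, with t(Healthy) = 0. Conditioning on the first week:
t(Severe) = 1 + 0.28·t(Severe) + 0.32·t(Mild)
t(Mild) = 1 + 0.48·t(Severe) + 0.28·t(Mild)
Solving: t(Severe) = 2.8509, t(Mild) = 3.2895.
Expected weeks from Severe to Healthy: 2.8509.

2.8509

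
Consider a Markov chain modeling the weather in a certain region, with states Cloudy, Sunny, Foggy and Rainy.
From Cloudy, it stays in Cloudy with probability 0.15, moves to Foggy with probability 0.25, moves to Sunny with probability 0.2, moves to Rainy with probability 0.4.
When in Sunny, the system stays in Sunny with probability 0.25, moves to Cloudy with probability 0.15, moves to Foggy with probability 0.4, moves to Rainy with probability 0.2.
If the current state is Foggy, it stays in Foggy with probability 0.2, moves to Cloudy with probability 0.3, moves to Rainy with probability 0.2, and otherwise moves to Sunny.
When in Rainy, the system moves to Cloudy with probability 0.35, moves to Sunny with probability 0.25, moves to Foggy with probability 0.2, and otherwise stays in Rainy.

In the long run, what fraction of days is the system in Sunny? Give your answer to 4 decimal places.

Let the stationary distribution be π with π = πP and π_1 + π_2 + π_3 + π_4 = 1.
π_1 = 0.15·π_1 + 0.15·π_2 + 0.3·π_3 + 0.35·π_4
π_2 = 0.2·π_1 + 0.25·π_2 + 0.3·π_3 + 0.25·π_4
π_3 = 0.25·π_1 + 0.4·π_2 + 0.2·π_3 + 0.2·π_4
Solving with the normalization constraint gives π = (0.2389, 0.2512, 0.2622, 0.2478).
So the stationary probability of Sunny is 0.2512.

0.2512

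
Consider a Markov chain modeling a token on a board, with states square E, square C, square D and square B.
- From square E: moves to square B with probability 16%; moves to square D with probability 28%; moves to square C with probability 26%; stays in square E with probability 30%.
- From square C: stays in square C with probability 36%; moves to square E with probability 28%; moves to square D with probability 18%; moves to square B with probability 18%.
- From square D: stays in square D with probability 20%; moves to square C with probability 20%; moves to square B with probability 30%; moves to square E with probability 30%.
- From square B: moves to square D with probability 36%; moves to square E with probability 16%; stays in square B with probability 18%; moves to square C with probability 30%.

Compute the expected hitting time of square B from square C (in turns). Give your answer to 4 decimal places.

Let t(s) be the expected number of turns to first reach square B from state s, with t(square B) = 0. Conditioning on the first turn:
t(square E) = 1 + 0.3·t(square E) + 0.26·t(square C) + 0.28·t(square D)
t(square C) = 1 + 0.28·t(square E) + 0.36·t(square C) + 0.18·t(square D)
t(square D) = 1 + 0.3·t(square E) + 0.2·t(square C) + 0.2·t(square D)
Solving: t(square E) = 5.0449, t(square C) = 5.0052, t(square D) = 4.3931.
Expected turns from square C to square B: 5.0052.

5.0052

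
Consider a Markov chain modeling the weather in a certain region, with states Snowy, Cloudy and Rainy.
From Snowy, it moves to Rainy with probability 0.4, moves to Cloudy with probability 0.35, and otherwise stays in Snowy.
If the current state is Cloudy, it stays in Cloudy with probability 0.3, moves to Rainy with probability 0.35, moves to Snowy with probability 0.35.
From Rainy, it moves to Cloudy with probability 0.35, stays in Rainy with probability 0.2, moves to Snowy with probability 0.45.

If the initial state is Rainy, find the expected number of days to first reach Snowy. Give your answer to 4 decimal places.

2.4000

Let t(s) be the expected number of days to first reach Snowy from state s, with t(Snowy) = 0. Conditioning on the first day:
t(Cloudy) = 1 + 0.3·t(Cloudy) + 0.35·t(Rainy)
t(Rainy) = 1 + 0.35·t(Cloudy) + 0.2·t(Rainy)
Solving: t(Cloudy) = 2.6286, t(Rainy) = 2.4000.
Expected days from Rainy to Snowy: 2.4000.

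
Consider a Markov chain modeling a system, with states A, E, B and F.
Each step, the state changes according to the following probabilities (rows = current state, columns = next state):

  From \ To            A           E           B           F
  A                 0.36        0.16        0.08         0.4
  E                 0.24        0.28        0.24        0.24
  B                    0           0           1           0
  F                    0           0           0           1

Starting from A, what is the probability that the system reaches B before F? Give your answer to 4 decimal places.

Let h(s) be the probability of absorption at B starting from transient state s. Then h(B) = 1 and h(F) = 0. By first-step analysis:
h(A) = 0.36·h(A) + 0.16·h(E) + 0.08·1 + 0.4·0
h(E) = 0.24·h(A) + 0.28·h(E) + 0.24·1 + 0.24·0
Solving: h(A) = 0.2273, h(E) = 0.4091.
Starting from A, the probability is 0.2273.

0.2273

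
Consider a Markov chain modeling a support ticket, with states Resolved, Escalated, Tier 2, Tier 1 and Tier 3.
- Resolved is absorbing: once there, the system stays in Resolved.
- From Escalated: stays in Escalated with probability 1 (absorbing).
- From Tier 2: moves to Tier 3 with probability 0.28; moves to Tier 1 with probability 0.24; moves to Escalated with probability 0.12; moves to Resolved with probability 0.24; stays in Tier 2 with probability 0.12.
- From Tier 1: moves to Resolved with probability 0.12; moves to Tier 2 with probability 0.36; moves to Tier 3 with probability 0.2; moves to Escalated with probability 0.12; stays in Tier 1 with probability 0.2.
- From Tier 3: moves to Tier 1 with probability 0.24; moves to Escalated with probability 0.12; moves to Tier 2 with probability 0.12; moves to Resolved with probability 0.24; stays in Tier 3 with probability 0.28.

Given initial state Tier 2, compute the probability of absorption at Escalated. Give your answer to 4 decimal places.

Let h(s) be the probability of absorption at Escalated starting from transient state s. Then h(Escalated) = 1 and h(Resolved) = 0. By first-step analysis:
h(Tier 2) = 0.24·0 + 0.12·1 + 0.12·h(Tier 2) + 0.24·h(Tier 1) + 0.28·h(Tier 3)
h(Tier 1) = 0.12·0 + 0.12·1 + 0.36·h(Tier 2) + 0.2·h(Tier 1) + 0.2·h(Tier 3)
h(Tier 3) = 0.24·0 + 0.12·1 + 0.12·h(Tier 2) + 0.24·h(Tier 1) + 0.28·h(Tier 3)
Solving: h(Tier 2) = 0.3611, h(Tier 1) = 0.4028, h(Tier 3) = 0.3611.
Starting from Tier 2, the probability is 0.3611.

0.3611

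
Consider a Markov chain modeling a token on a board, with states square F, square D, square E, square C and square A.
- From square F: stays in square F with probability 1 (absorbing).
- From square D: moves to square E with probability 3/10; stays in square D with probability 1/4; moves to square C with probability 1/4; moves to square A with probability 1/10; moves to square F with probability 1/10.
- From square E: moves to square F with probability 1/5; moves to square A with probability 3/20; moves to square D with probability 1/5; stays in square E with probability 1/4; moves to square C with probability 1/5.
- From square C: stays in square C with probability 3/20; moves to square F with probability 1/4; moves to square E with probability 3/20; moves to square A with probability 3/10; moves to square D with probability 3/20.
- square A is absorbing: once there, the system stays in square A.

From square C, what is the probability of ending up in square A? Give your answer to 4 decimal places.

0.5240

Let h(s) be the probability of absorption at square A starting from transient state s. Then h(square A) = 1 and h(square F) = 0. By first-step analysis:
h(square D) = 0.1·0 + 0.25·h(square D) + 0.3·h(square E) + 0.25·h(square C) + 0.1·1
h(square E) = 0.2·0 + 0.2·h(square D) + 0.25·h(square E) + 0.2·h(square C) + 0.15·1
h(square C) = 0.25·0 + 0.15·h(square D) + 0.15·h(square E) + 0.15·h(square C) + 0.3·1
Solving: h(square D) = 0.4969, h(square E) = 0.4722, h(square C) = 0.5240.
Starting from square C, the probability is 0.5240.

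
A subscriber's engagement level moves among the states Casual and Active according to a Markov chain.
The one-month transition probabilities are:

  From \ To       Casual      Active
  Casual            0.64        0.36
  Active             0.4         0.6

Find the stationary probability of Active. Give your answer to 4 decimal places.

0.4737

Let the stationary distribution be π with π = πP and π_1 + π_2 = 1.
π_1 = 0.64·π_1 + 0.4·π_2
Solving with the normalization constraint gives π = (0.5263, 0.4737).
So the stationary probability of Active is 0.4737.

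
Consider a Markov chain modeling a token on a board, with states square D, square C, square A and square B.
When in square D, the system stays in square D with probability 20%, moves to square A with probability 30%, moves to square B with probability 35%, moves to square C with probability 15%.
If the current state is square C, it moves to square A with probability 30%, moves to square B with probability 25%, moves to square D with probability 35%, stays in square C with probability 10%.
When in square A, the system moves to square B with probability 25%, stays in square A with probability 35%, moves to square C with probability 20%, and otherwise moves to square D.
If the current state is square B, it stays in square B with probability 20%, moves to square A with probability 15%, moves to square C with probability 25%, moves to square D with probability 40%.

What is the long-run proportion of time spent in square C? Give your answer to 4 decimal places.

0.1811

Let the stationary distribution be π with π = πP and π_1 + π_2 + π_3 + π_4 = 1.
π_1 = 0.2·π_1 + 0.35·π_2 + 0.2·π_3 + 0.4·π_4
π_2 = 0.15·π_1 + 0.1·π_2 + 0.2·π_3 + 0.25·π_4
π_3 = 0.3·π_1 + 0.3·π_2 + 0.35·π_3 + 0.15·π_4
Solving with the normalization constraint gives π = (0.2801, 0.1811, 0.2740, 0.2648).
So the stationary probability of square C is 0.1811.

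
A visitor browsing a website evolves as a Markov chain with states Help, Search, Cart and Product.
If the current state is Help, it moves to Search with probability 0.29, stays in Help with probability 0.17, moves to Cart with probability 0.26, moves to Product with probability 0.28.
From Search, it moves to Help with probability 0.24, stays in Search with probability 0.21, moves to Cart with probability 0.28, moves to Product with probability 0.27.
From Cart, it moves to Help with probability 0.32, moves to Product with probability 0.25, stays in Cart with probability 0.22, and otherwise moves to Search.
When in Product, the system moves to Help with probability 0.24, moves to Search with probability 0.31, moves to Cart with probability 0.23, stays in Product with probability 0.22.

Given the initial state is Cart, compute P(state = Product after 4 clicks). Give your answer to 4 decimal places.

Propagate the distribution vector 4 clicks from Cart.
After 0 clicks: (0.0000, 0.0000, 1.0000, 0.0000)
After 1 click: (0.3200, 0.2100, 0.2200, 0.2500)
After 2 clicks: (0.2352, 0.2606, 0.2479, 0.2563)
After 3 clicks: (0.2434, 0.2544, 0.2476, 0.2546)
After 4 clicks: (0.2428, 0.2549, 0.2475, 0.2548)
P(in Product after 4 clicks) = 0.2548

0.2548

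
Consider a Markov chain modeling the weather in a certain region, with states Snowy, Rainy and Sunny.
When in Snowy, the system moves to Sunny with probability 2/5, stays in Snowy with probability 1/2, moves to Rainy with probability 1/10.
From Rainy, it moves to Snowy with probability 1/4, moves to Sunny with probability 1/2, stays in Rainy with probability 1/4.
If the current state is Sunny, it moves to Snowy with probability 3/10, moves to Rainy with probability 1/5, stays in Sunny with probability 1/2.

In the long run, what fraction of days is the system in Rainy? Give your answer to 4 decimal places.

Let the stationary distribution be π with π = πP and π_1 + π_2 + π_3 = 1.
π_1 = 0.5·π_1 + 0.25·π_2 + 0.3·π_3
π_2 = 0.1·π_1 + 0.25·π_2 + 0.2·π_3
Solving with the normalization constraint gives π = (0.3642, 0.1722, 0.4636).
So the stationary probability of Rainy is 0.1722.

0.1722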